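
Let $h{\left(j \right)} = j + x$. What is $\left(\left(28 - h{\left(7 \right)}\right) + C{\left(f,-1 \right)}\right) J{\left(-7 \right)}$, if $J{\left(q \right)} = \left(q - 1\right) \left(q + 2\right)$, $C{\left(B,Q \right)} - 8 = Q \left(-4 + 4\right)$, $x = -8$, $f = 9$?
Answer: $1480$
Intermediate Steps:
$h{\left(j \right)} = -8 + j$ ($h{\left(j \right)} = j - 8 = -8 + j$)
$C{\left(B,Q \right)} = 8$ ($C{\left(B,Q \right)} = 8 + Q \left(-4 + 4\right) = 8 + Q 0 = 8 + 0 = 8$)
$J{\left(q \right)} = \left(-1 + q\right) \left(2 + q\right)$
$\left(\left(28 - h{\left(7 \right)}\right) + C{\left(f,-1 \right)}\right) J{\left(-7 \right)} = \left(\left(28 - \left(-8 + 7\right)\right) + 8\right) \left(-2 - 7 + \left(-7\right)^{2}\right) = \left(\left(28 - -1\right) + 8\right) \left(-2 - 7 + 49\right) = \left(\left(28 + 1\right) + 8\right) 40 = \left(29 + 8\right) 40 = 37 \cdot 40 = 1480$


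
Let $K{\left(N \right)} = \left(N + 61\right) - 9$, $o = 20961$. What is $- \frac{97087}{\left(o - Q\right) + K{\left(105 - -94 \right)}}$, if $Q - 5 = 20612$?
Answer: $- \frac{5711}{35} \approx -163.17$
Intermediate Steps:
$Q = 20617$ ($Q = 5 + 20612 = 20617$)
$K{\left(N \right)} = 52 + N$ ($K{\left(N \right)} = \left(61 + N\right) - 9 = 52 + N$)
$- \frac{97087}{\left(o - Q\right) + K{\left(105 - -94 \right)}} = - \frac{97087}{\left(20961 - 20617\right) + \left(52 + \left(105 - -94\right)\right)} = - \frac{97087}{\left(20961 - 20617\right) + \left(52 + \left(105 + 94\right)\right)} = - \frac{97087}{344 + \left(52 + 199\right)} = - \frac{97087}{344 + 251} = - \frac{97087}{595} = \left(-97087\right) \frac{1}{595} = - \frac{5711}{35}$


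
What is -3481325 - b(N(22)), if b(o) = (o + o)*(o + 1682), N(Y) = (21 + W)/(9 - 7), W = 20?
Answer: -7102255/2 ≈ -3.5511e+6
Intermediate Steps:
N(Y) = 41/2 (N(Y) = (21 + 20)/(9 - 7) = 41/2)
b(o) = 2*o*(1682 + o) (b(o) = (2*o)*(1682 + o) = 2*o*(1682 + o))
-3481325 - b(N(22)) = -3481325 - 2*41*(1682 + 41/2)/2 = -3481325 - 2*41*3405/(2*2) = -3481325 - 1*139605/2 = -3481325 - 139605/2 = -7102255/2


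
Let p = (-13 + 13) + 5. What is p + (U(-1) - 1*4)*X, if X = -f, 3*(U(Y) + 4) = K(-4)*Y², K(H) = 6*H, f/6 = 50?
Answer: 4805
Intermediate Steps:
f = 300 (f = 6*50 = 300)
p = 5 (p = 0 + 5 = 5)
U(Y) = -4 - 8*Y² (U(Y) = -4 + ((6*(-4))*Y²)/3 = -4 + (-24*Y²)/3 = -4 - 8*Y²)
X = -300 (X = -1*300 = -300)
p + (U(-1) - 1*4)*X = 5 + ((-4 - 8*(-1)²) - 1*4)*(-300) = 5 + ((-4 - 8*1) - 4)*(-300) = 5 + ((-4 - 8) - 4)*(-300) = 5 + (-12 - 4)*(-300) = 5 - 16*(-300) = 5 + 4800 = 4805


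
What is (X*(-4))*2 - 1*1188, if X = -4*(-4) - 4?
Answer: -1284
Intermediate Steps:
X = 12 (X = 16 - 4 = 12)
(X*(-4))*2 - 1*1188 = (12*(-4))*2 - 1*1188 = -48*2 - 1188 = -96 - 1188 = -1284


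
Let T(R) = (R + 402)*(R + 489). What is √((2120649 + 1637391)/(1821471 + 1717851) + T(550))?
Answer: 2*√9560665238124417/196629 ≈ 994.55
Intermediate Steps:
T(R) = (402 + R)*(489 + R)
√((2120649 + 1637391)/(1821471 + 1717851) + T(550)) = √((2120649 + 1637391)/(1821471 + 1717851) + (196578 + 550² + 891*550)) = √(3758040/3539322 + (196578 + 302500 + 490050)) = √(3758040*(1/3539322) + 989128) = √(208780/196629 + 989128) = √(194491458292/196629) = 2*√9560665238124417/196629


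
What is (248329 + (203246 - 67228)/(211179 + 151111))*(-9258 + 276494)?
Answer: 12021243934070504/181145 ≈ 6.6363e+10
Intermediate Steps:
(248329 + (203246 - 67228)/(211179 + 151111))*(-9258 + 276494) = (248329 + 136018/362290)*267236 = (248329 + 136018*(1/362290))*267236 = (248329 + 68009/181145)*267236 = (44983624714/181145)*267236 = 12021243934070504/181145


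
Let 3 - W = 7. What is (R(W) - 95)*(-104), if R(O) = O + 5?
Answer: 9776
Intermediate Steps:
W = -4 (W = 3 - 1*7 = 3 - 7 = -4)
R(O) = 5 + O
(R(W) - 95)*(-104) = ((5 - 4) - 95)*(-104) = (1 - 95)*(-104) = -94*(-104) = 9776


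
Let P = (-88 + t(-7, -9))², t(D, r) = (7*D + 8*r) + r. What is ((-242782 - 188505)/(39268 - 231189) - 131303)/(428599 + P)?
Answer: -25199371776/91378002283 ≈ -0.27577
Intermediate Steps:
t(D, r) = 7*D + 9*r
P = 47524 (P = (-88 + (7*(-7) + 9*(-9)))² = (-88 + (-49 - 81))² = (-88 - 130)² = (-218)² = 47524)
((-242782 - 188505)/(39268 - 231189) - 131303)/(428599 + P) = ((-242782 - 188505)/(39268 - 231189) - 131303)/(428599 + 47524) = (-431287/(-191921) - 131303)/476123 = (-431287*(-1/191921) - 131303)*(1/476123) = (431287/191921 - 131303)*(1/476123) = -25199371776/191921*1/476123 = -25199371776/91378002283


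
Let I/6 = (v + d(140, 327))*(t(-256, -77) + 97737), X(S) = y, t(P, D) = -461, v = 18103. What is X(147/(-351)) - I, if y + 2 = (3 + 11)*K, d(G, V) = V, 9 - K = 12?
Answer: -10756780124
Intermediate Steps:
K = -3 (K = 9 - 1*12 = 9 - 12 = -3)
y = -44 (y = -2 + (3 + 11)*(-3) = -2 + 14*(-3) = -2 - 42 = -44)
X(S) = -44
I = 10756780080 (I = 6*((18103 + 327)*(-461 + 97737)) = 6*(18430*97276) = 6*1792796680 = 10756780080)
X(147/(-351)) - I = -44 - 1*10756780080 = -44 - 10756780080 = -10756780124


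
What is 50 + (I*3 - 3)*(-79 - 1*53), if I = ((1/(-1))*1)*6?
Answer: 2822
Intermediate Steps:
I = -6 (I = ((1*(-1))*1)*6 = -1*1*6 = -1*6 = -6)
50 + (I*3 - 3)*(-79 - 1*53) = 50 + (-6*3 - 3)*(-79 - 1*53) = 50 + (-18 - 3)*(-79 - 53) = 50 - 21*(-132) = 50 + 2772 = 2822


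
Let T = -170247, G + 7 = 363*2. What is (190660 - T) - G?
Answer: 360188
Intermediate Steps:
G = 719 (G = -7 + 363*2 = -7 + 726 = 719)
(190660 - T) - G = (190660 - 1*(-170247)) - 1*719 = (190660 + 170247) - 719 = 360907 - 719 = 360188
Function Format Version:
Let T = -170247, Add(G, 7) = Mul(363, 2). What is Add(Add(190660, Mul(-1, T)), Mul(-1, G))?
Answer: 360188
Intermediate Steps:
G = 719 (G = Add(-7, Mul(363, 2)) = Add(-7, 726) = 719)
Add(Add(190660, Mul(-1, T)), Mul(-1, G)) = Add(Add(190660, Mul(-1, -170247)), Mul(-1, 719)) = Add(Add(190660, 170247), -719) = Add(360907, -719) = 360188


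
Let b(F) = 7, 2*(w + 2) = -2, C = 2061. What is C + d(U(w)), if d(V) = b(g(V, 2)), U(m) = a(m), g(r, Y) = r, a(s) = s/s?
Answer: 2068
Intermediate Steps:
a(s) = 1
w = -3 (w = -2 + (1/2)*(-2) = -2 - 1 = -3)
U(m) = 1
d(V) = 7
C + d(U(w)) = 2061 + 7 = 2068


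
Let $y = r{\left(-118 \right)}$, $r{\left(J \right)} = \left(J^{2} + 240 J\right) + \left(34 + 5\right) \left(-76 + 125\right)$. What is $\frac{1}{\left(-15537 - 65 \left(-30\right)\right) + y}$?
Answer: $- \frac{1}{26072} \approx -3.8355 \cdot 10^{-5}$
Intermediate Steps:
$r{\left(J \right)} = 1911 + J^{2} + 240 J$ ($r{\left(J \right)} = \left(J^{2} + 240 J\right) + 39 \cdot 49 = \left(J^{2} + 240 J\right) + 1911 = 1911 + J^{2} + 240 J$)
$y = -12485$ ($y = 1911 + \left(-118\right)^{2} + 240 \left(-118\right) = 1911 + 13924 - 28320 = -12485$)
$\frac{1}{\left(-15537 - 65 \left(-30\right)\right) + y} = \frac{1}{\left(-15537 - 65 \left(-30\right)\right) - 12485} = \frac{1}{\left(-15537 - -1950\right) - 12485} = \frac{1}{\left(-15537 + 1950\right) - 12485} = \frac{1}{-13587 - 12485} = \frac{1}{-26072} = - \frac{1}{26072}$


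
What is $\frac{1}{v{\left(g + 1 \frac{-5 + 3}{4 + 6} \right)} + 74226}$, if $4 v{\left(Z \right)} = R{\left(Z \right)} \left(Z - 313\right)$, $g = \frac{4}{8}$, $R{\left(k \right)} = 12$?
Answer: $\frac{10}{732879} \approx 1.3645 \cdot 10^{-5}$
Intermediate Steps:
$g = \frac{1}{2}$ ($g = 4 \cdot \frac{1}{8} = \frac{1}{2} \approx 0.5$)
$v{\left(Z \right)} = -939 + 3 Z$ ($v{\left(Z \right)} = \frac{12 \left(Z - 313\right)}{4} = \frac{12 \left(-313 + Z\right)}{4} = \frac{-3756 + 12 Z}{4} = -939 + 3 Z$)
$\frac{1}{v{\left(g + 1 \frac{-5 + 3}{4 + 6} \right)} + 74226} = \frac{1}{\left(-939 + 3 \left(\frac{1}{2} + 1 \frac{-5 + 3}{4 + 6}\right)\right) + 74226} = \frac{1}{\left(-939 + 3 \left(\frac{1}{2} + 1 \left(- \frac{2}{10}\right)\right)\right) + 74226} = \frac{1}{\left(-939 + 3 \left(\frac{1}{2} + 1 \left(\left(-2\right) \frac{1}{10}\right)\right)\right) + 74226} = \frac{1}{\left(-939 + 3 \left(\frac{1}{2} + 1 \left(- \frac{1}{5}\right)\right)\right) + 74226} = \frac{1}{\left(-939 + 3 \left(\frac{1}{2} - \frac{1}{5}\right)\right) + 74226} = \frac{1}{\left(-939 + 3 \cdot \frac{3}{10}\right) + 74226} = \frac{1}{\left(-939 + \frac{9}{10}\right) + 74226} = \frac{1}{- \frac{9381}{10} + 74226} = \frac{1}{\frac{732879}{10}} = \frac{10}{732879}$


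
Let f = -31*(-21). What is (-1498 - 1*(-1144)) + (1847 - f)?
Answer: 842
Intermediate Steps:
f = 651
(-1498 - 1*(-1144)) + (1847 - f) = (-1498 - 1*(-1144)) + (1847 - 1*651) = (-1498 + 1144) + (1847 - 651) = -354 + 1196 = 842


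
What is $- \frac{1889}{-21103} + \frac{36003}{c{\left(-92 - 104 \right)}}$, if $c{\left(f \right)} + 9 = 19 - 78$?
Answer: $- \frac{759642857}{1435004} \approx -529.37$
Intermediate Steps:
$c{\left(f \right)} = -68$ ($c{\left(f \right)} = -9 + \left(19 - 78\right) = -9 - 59 = -68$)
$- \frac{1889}{-21103} + \frac{36003}{c{\left(-92 - 104 \right)}} = - \frac{1889}{-21103} + \frac{36003}{-68} = \left(-1889\right) \left(- \frac{1}{21103}\right) + 36003 \left(- \frac{1}{68}\right) = \frac{1889}{21103} - \frac{36003}{68} = - \frac{759642857}{1435004}$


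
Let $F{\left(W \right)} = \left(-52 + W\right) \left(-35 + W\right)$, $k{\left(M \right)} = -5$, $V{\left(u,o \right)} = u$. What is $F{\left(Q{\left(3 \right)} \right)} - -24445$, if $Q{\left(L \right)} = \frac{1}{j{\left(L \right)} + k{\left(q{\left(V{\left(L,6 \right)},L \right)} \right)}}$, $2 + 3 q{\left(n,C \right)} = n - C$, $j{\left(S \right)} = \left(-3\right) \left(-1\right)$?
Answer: $\frac{105235}{4} \approx 26309.0$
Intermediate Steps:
$j{\left(S \right)} = 3$
$q{\left(n,C \right)} = - \frac{2}{3} - \frac{C}{3} + \frac{n}{3}$ ($q{\left(n,C \right)} = - \frac{2}{3} + \frac{n - C}{3} = - \frac{2}{3} - \left(- \frac{n}{3} + \frac{C}{3}\right) = - \frac{2}{3} - \frac{C}{3} + \frac{n}{3}$)
$Q{\left(L \right)} = - \frac{1}{2}$ ($Q{\left(L \right)} = \frac{1}{3 - 5} = \frac{1}{-2} = - \frac{1}{2}$)
$F{\left(Q{\left(3 \right)} \right)} - -24445 = \left(1820 + \left(- \frac{1}{2}\right)^{2} - - \frac{87}{2}\right) - -24445 = \left(1820 + \frac{1}{4} + \frac{87}{2}\right) + 24445 = \frac{7455}{4} + 24445 = \frac{105235}{4}$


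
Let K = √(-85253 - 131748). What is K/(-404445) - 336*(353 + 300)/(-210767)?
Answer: 219408/210767 - I*√217001/404445 ≈ 1.041 - 0.0011518*I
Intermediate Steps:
K = I*√217001 (K = √(-217001) = I*√217001 ≈ 465.83*I)
K/(-404445) - 336*(353 + 300)/(-210767) = (I*√217001)/(-404445) - 336*(353 + 300)/(-210767) = (I*√217001)*(-1/404445) - 336*653*(-1/210767) = -I*√217001/404445 - 219408*(-1/210767) = -I*√217001/404445 + 219408/210767 = 219408/210767 - I*√217001/404445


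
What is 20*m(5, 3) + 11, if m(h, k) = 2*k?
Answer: 131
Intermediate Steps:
20*m(5, 3) + 11 = 20*(2*3) + 11 = 20*6 + 11 = 120 + 11 = 131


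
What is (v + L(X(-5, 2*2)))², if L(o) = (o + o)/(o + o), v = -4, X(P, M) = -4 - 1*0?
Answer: 9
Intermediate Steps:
X(P, M) = -4 (X(P, M) = -4 + 0 = -4)
L(o) = 1 (L(o) = (2*o)/((2*o)) = (2*o)*(1/(2*o)) = 1)
(v + L(X(-5, 2*2)))² = (-4 + 1)² = (-3)² = 9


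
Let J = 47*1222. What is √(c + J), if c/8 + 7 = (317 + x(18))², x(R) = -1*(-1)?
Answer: √866370 ≈ 930.79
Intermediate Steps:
x(R) = 1
J = 57434
c = 808936 (c = -56 + 8*(317 + 1)² = -56 + 8*318² = -56 + 8*101124 = -56 + 808992 = 808936)
√(c + J) = √(808936 + 57434) = √866370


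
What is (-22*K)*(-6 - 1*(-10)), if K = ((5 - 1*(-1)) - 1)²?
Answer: -2200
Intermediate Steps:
K = 25 (K = ((5 + 1) - 1)² = (6 - 1)² = 5² = 25)
(-22*K)*(-6 - 1*(-10)) = (-22*25)*(-6 - 1*(-10)) = -550*(-6 + 10) = -550*4 = -2200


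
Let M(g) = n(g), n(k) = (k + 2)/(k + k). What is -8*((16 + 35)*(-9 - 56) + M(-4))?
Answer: 26518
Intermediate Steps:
n(k) = (2 + k)/(2*k) (n(k) = (2 + k)/((2*k)) = (2 + k)*(1/(2*k)) = (2 + k)/(2*k))
M(g) = (2 + g)/(2*g)
-8*((16 + 35)*(-9 - 56) + M(-4)) = -8*((16 + 35)*(-9 - 56) + (1/2)*(2 - 4)/(-4)) = -8*(51*(-65) + (1/2)*(-1/4)*(-2)) = -8*(-3315 + 1/4) = -8*(-13259/4) = 26518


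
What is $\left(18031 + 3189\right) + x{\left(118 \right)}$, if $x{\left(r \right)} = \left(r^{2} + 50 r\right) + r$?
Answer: $41162$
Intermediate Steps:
$x{\left(r \right)} = r^{2} + 51 r$
$\left(18031 + 3189\right) + x{\left(118 \right)} = \left(18031 + 3189\right) + 118 \left(51 + 118\right) = 21220 + 118 \cdot 169 = 21220 + 19942 = 41162$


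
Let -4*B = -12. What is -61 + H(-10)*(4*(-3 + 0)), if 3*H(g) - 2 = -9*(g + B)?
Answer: -321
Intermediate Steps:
B = 3 (B = -¼*(-12) = 3)
H(g) = -25/3 - 3*g (H(g) = ⅔ + (-9*(g + 3))/3 = ⅔ + (-9*(3 + g))/3 = ⅔ + (-27 - 9*g)/3 = ⅔ + (-9 - 3*g) = -25/3 - 3*g)
-61 + H(-10)*(4*(-3 + 0)) = -61 + (-25/3 - 3*(-10))*(4*(-3 + 0)) = -61 + (-25/3 + 30)*(4*(-3)) = -61 + (65/3)*(-12) = -61 - 260 = -321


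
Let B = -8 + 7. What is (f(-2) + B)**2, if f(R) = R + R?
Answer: 25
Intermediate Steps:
f(R) = 2*R
B = -1
(f(-2) + B)**2 = (2*(-2) - 1)**2 = (-4 - 1)**2 = (-5)**2 = 25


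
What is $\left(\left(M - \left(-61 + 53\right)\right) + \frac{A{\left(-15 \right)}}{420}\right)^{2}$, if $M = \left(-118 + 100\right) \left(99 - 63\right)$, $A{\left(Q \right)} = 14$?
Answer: $\frac{368601601}{900} \approx 4.0956 \cdot 10^{5}$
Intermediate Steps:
$M = -648$ ($M = \left(-18\right) 36 = -648$)
$\left(\left(M - \left(-61 + 53\right)\right) + \frac{A{\left(-15 \right)}}{420}\right)^{2} = \left(\left(-648 - \left(-61 + 53\right)\right) + \frac{14}{420}\right)^{2} = \left(\left(-648 - -8\right) + 14 \cdot \frac{1}{420}\right)^{2} = \left(\left(-648 + 8\right) + \frac{1}{30}\right)^{2} = \left(-640 + \frac{1}{30}\right)^{2} = \left(- \frac{19199}{30}\right)^{2} = \frac{368601601}{900}$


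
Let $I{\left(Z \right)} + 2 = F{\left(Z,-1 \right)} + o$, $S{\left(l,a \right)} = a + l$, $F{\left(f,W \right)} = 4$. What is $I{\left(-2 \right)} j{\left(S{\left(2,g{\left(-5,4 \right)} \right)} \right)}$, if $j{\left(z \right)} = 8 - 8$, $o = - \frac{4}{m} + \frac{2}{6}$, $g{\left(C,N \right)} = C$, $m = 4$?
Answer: $0$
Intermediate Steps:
$o = - \frac{2}{3}$ ($o = - \frac{4}{4} + \frac{2}{6} = \left(-4\right) \frac{1}{4} + 2 \cdot \frac{1}{6} = -1 + \frac{1}{3} = - \frac{2}{3} \approx -0.66667$)
$I{\left(Z \right)} = \frac{4}{3}$ ($I{\left(Z \right)} = -2 + \left(4 - \frac{2}{3}\right) = -2 + \frac{10}{3} = \frac{4}{3}$)
$j{\left(z \right)} = 0$ ($j{\left(z \right)} = 8 - 8 = 0$)
$I{\left(-2 \right)} j{\left(S{\left(2,g{\left(-5,4 \right)} \right)} \right)} = \frac{4}{3} \cdot 0 = 0$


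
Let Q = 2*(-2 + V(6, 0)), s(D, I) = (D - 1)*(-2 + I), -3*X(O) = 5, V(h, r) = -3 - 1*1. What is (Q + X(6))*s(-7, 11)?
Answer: 984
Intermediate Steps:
V(h, r) = -4 (V(h, r) = -3 - 1 = -4)
X(O) = -5/3 (X(O) = -⅓*5 = -5/3)
s(D, I) = (-1 + D)*(-2 + I)
Q = -12 (Q = 2*(-2 - 4) = 2*(-6) = -12)
(Q + X(6))*s(-7, 11) = (-12 - 5/3)*(2 - 1*11 - 2*(-7) - 7*11) = -41*(2 - 11 + 14 - 77)/3 = -41/3*(-72) = 984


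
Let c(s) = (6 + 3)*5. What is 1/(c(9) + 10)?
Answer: 1/55 ≈ 0.018182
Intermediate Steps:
c(s) = 45 (c(s) = 9*5 = 45)
1/(c(9) + 10) = 1/(45 + 10) = 1/55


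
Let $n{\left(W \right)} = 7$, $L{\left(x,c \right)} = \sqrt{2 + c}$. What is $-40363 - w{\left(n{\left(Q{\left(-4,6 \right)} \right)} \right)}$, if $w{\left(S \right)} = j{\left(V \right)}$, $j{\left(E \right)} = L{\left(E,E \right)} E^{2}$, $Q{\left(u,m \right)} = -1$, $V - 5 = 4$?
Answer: $-40363 - 81 \sqrt{11} \approx -40632.0$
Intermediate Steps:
$V = 9$ ($V = 5 + 4 = 9$)
$j{\left(E \right)} = E^{2} \sqrt{2 + E}$ ($j{\left(E \right)} = \sqrt{2 + E} E^{2} = E^{2} \sqrt{2 + E}$)
$w{\left(S \right)} = 81 \sqrt{11}$ ($w{\left(S \right)} = 9^{2} \sqrt{2 + 9} = 81 \sqrt{11}$)
$-40363 - w{\left(n{\left(Q{\left(-4,6 \right)} \right)} \right)} = -40363 - 81 \sqrt{11}$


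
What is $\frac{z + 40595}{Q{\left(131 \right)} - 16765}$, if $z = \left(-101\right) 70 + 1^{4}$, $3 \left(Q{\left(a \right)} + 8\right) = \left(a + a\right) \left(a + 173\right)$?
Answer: $\frac{100578}{29329} \approx 3.4293$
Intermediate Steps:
$Q{\left(a \right)} = -8 + \frac{2 a \left(173 + a\right)}{3}$ ($Q{\left(a \right)} = -8 + \frac{\left(a + a\right) \left(a + 173\right)}{3} = -8 + \frac{2 a \left(173 + a\right)}{3}$)
$z = -7069$ ($z = -7070 + 1 = -7069$)
$\frac{z + 40595}{Q{\left(131 \right)} - 16765} = \frac{-7069 + 40595}{\left(-8 + \frac{2 \cdot 131^{2}}{3} + \frac{346}{3} \cdot 131\right) - 16765} = \frac{33526}{\left(-8 + \frac{2}{3} \cdot 17161 + \frac{45326}{3}\right) - 16765} = \frac{33526}{\left(-8 + \frac{34322}{3} + \frac{45326}{3}\right) - 16765} = \frac{33526}{\frac{79624}{3} - 16765} = \frac{33526}{\frac{29329}{3}} = 33526 \cdot \frac{3}{29329} = \frac{100578}{29329}$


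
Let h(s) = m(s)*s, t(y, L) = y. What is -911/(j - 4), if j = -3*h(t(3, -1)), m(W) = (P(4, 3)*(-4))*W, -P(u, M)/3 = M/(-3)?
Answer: -911/320 ≈ -2.8469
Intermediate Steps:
P(u, M) = M (P(u, M) = -3*M/(-3) = -3*M*(-1)/3 = -(-1)*M = M)
m(W) = -12*W (m(W) = (3*(-4))*W = -12*W)
h(s) = -12*s² (h(s) = (-12*s)*s = -12*s²)
j = 324 (j = -(-36)*3² = -(-36)*9 = -3*(-108) = 324)
-911/(j - 4) = -911/(324 - 4) = -911/320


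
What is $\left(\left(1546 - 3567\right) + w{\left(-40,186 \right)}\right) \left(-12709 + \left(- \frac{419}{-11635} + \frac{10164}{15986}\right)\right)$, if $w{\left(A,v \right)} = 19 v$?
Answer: $- \frac{1788148366082654}{92998555} \approx -1.9228 \cdot 10^{7}$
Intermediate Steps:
$\left(\left(1546 - 3567\right) + w{\left(-40,186 \right)}\right) \left(-12709 + \left(- \frac{419}{-11635} + \frac{10164}{15986}\right)\right) = \left(\left(1546 - 3567\right) + 19 \cdot 186\right) \left(-12709 + \left(- \frac{419}{-11635} + \frac{10164}{15986}\right)\right) = \left(\left(1546 - 3567\right) + 3534\right) \left(-12709 + \left(\left(-419\right) \left(- \frac{1}{11635}\right) + 10164 \cdot \frac{1}{15986}\right)\right) = \left(-2021 + 3534\right) \left(-12709 + \left(\frac{419}{11635} + \frac{5082}{7993}\right)\right) = 1513 \left(-12709 + \frac{62478137}{92998555}\right) = 1513 \left(- \frac{1181856157358}{92998555}\right) = - \frac{1788148366082654}{92998555}$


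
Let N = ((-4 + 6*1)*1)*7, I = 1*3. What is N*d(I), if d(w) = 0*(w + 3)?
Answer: 0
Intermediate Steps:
I = 3
d(w) = 0 (d(w) = 0*(3 + w) = 0)
N = 14 (N = ((-4 + 6)*1)*7 = (2*1)*7 = 2*7 = 14)
N*d(I) = 14*0 = 0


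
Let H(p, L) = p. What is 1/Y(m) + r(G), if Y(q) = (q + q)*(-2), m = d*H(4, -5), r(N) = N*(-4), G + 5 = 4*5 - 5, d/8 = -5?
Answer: -25599/640 ≈ -39.998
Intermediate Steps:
d = -40 (d = 8*(-5) = -40)
G = 10 (G = -5 + (4*5 - 5) = -5 + (20 - 5) = -5 + 15 = 10)
r(N) = -4*N
m = -160 (m = -40*4 = -160)
Y(q) = -4*q (Y(q) = (2*q)*(-2) = -4*q)
1/Y(m) + r(G) = 1/(-4*(-160)) - 4*10 = 1/640 - 40 = -25599/640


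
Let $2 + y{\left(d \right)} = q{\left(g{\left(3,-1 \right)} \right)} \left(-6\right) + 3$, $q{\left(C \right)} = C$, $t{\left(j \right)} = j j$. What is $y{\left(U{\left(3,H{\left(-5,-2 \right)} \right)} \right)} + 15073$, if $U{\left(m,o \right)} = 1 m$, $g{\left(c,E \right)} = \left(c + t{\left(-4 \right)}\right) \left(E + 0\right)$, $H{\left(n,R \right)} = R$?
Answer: $15188$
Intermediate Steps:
$t{\left(j \right)} = j^{2}$
$g{\left(c,E \right)} = E \left(16 + c\right)$ ($g{\left(c,E \right)} = \left(c + \left(-4\right)^{2}\right) \left(E + 0\right) = \left(c + 16\right) E = \left(16 + c\right) E = E \left(16 + c\right)$)
$U{\left(m,o \right)} = m$
$y{\left(d \right)} = 115$ ($y{\left(d \right)} = -2 + \left(- (16 + 3) \left(-6\right) + 3\right) = -2 + \left(\left(-1\right) 19 \left(-6\right) + 3\right) = -2 + \left(\left(-19\right) \left(-6\right) + 3\right) = -2 + \left(114 + 3\right) = -2 + 117 = 115$)
$y{\left(U{\left(3,H{\left(-5,-2 \right)} \right)} \right)} + 15073 = 115 + 15073 = 15188$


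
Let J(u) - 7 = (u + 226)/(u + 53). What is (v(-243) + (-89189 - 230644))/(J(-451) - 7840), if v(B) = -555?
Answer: 42504808/1039103 ≈ 40.905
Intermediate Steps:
J(u) = 7 + (226 + u)/(53 + u) (J(u) = 7 + (u + 226)/(u + 53) = 7 + (226 + u)/(53 + u))
(v(-243) + (-89189 - 230644))/(J(-451) - 7840) = (-555 + (-89189 - 230644))/((597 + 8*(-451))/(53 - 451) - 7840) = (-555 - 319833)/((597 - 3608)/(-398) - 7840) = -320388/(-1/398*(-3011) - 7840) = -320388/(3011/398 - 7840) = -320388/(-3117309/398) = -320388*(-398/3117309) = 42504808/1039103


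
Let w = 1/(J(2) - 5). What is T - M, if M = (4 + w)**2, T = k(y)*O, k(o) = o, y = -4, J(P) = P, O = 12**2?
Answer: -5305/9 ≈ -589.44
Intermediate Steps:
O = 144
T = -576 (T = -4*144 = -576)
w = -1/3 (w = 1/(2 - 5) = 1/(-3) = -1/3 ≈ -0.33333)
M = 121/9 (M = (4 - 1/3)**2 = (11/3)**2 = 121/9 ≈ 13.444)
T - M = -576 - 1*121/9 = -576 - 121/9 = -5305/9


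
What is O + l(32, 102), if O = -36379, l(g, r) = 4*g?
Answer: -36251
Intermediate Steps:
O + l(32, 102) = -36379 + 4*32 = -36379 + 128 = -36251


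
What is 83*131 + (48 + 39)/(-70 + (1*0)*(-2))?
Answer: 761023/70 ≈ 10872.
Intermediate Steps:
83*131 + (48 + 39)/(-70 + (1*0)*(-2)) = 10873 + 87/(-70 + 0*(-2)) = 10873 + 87/(-70 + 0) = 10873 + 87/(-70) = 10873 + 87*(-1/70) = 10873 - 87/70 = 761023/70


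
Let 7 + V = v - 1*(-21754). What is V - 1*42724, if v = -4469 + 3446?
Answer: -22000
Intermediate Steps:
v = -1023
V = 20724 (V = -7 + (-1023 - 1*(-21754)) = -7 + (-1023 + 21754) = -7 + 20731 = 20724)
V - 1*42724 = 20724 - 1*42724 = 20724 - 42724 = -22000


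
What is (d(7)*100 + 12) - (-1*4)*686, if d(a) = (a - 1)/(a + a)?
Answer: 19592/7 ≈ 2798.9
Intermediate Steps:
d(a) = (-1 + a)/(2*a) (d(a) = (-1 + a)/((2*a)) = (-1 + a)*(1/(2*a)) = (-1 + a)/(2*a))
(d(7)*100 + 12) - (-1*4)*686 = (((1/2)*(-1 + 7)/7)*100 + 12) - (-1*4)*686 = (((1/2)*(1/7)*6)*100 + 12) - (-4)*686 = ((3/7)*100 + 12) - 1*(-2744) = (300/7 + 12) + 2744 = 384/7 + 2744 = 19592/7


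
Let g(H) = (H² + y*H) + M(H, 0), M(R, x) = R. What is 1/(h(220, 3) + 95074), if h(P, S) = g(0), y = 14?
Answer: 1/95074 ≈ 1.0518e-5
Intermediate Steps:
g(H) = H² + 15*H (g(H) = (H² + 14*H) + H = H² + 15*H)
h(P, S) = 0 (h(P, S) = 0*(15 + 0) = 0*15 = 0)
1/(h(220, 3) + 95074) = 1/(0 + 95074) = 1/95074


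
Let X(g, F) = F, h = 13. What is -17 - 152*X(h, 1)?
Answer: -169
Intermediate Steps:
-17 - 152*X(h, 1) = -17 - 152*1 = -17 - 152 = -169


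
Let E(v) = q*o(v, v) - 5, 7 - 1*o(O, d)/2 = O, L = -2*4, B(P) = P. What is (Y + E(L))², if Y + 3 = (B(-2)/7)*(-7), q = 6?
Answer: 30276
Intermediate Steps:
L = -8
o(O, d) = 14 - 2*O
E(v) = 79 - 12*v (E(v) = 6*(14 - 2*v) - 5 = (84 - 12*v) - 5 = 79 - 12*v)
Y = -1 (Y = -3 - 2/7*(-7) = -3 + 2 = -1)
(Y + E(L))² = (-1 + (79 - 12*(-8)))² = (-1 + (79 + 96))² = (-1 + 175)² = 174² = 30276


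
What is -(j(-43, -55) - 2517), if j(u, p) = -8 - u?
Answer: 2482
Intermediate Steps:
-(j(-43, -55) - 2517) = -((-8 - 1*(-43)) - 2517) = -((-8 + 43) - 2517) = -(35 - 2517) = -1*(-2482) = 2482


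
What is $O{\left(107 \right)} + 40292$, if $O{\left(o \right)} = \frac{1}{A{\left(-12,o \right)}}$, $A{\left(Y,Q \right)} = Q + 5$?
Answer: $\frac{4512705}{112} \approx 40292.0$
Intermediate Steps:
$A{\left(Y,Q \right)} = 5 + Q$
$O{\left(o \right)} = \frac{1}{5 + o}$
$O{\left(107 \right)} + 40292 = \frac{1}{5 + 107} + 40292 = \frac{1}{112} + 40292 = \frac{4512705}{112}$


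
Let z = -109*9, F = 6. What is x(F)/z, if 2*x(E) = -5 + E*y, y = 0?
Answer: 5/1962 ≈ 0.0025484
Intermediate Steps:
x(E) = -5/2 (x(E) = (-5 + E*0)/2 = (-5 + 0)/2 = (½)*(-5) = -5/2)
z = -981
x(F)/z = -5/2/(-981) = -5/2*(-1/981) = 5/1962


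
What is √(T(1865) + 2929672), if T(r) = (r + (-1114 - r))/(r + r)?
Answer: √10190057353395/1865 ≈ 1711.6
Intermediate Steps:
T(r) = -557/r (T(r) = -1114*1/(2*r) = -557/r)
√(T(1865) + 2929672) = √(-557/1865 + 2929672) = √(5463837723/1865) = √10190057353395/1865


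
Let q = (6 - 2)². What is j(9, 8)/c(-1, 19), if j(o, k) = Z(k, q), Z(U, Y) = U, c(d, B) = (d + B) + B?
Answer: 8/37 ≈ 0.21622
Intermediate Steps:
q = 16 (q = 4² = 16)
c(d, B) = d + 2*B (c(d, B) = (B + d) + B = d + 2*B)
j(o, k) = k
j(9, 8)/c(-1, 19) = 8/(-1 + 2*19) = 8/(-1 + 38) = 8/37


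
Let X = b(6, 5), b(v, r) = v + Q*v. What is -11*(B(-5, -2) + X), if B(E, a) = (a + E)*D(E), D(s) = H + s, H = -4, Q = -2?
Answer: -627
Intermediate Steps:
b(v, r) = -v (b(v, r) = v - 2*v = -v)
X = -6 (X = -1*6 = -6)
D(s) = -4 + s
B(E, a) = (-4 + E)*(E + a) (B(E, a) = (a + E)*(-4 + E) = (E + a)*(-4 + E) = (-4 + E)*(E + a))
-11*(B(-5, -2) + X) = -11*((-4 - 5)*(-5 - 2) - 6) = -11*(-9*(-7) - 6) = -11*(63 - 6) = -11*57 = -627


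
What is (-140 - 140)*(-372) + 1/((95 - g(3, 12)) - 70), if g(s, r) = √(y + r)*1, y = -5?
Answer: 64370905/618 + √7/618 ≈ 1.0416e+5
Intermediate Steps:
g(s, r) = √(-5 + r) (g(s, r) = √(-5 + r)*1 = √(-5 + r))
(-140 - 140)*(-372) + 1/((95 - g(3, 12)) - 70) = (-140 - 140)*(-372) + 1/((95 - √(-5 + 12)) - 70) = -280*(-372) + 1/((95 - √7) - 70) = 104160 + 1/(25 - √7)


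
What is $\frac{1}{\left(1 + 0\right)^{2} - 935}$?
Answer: $- \frac{1}{934} \approx -0.0010707$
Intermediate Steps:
$\frac{1}{\left(1 + 0\right)^{2} - 935} = \frac{1}{1^{2} - 935} = \frac{1}{1 - 935} = \frac{1}{-934} = - \frac{1}{934}$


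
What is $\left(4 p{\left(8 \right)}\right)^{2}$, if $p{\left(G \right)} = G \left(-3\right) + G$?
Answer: $4096$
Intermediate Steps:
$p{\left(G \right)} = - 2 G$ ($p{\left(G \right)} = - 3 G + G = - 2 G$)
$\left(4 p{\left(8 \right)}\right)^{2} = \left(4 \left(\left(-2\right) 8\right)\right)^{2} = \left(4 \left(-16\right)\right)^{2} = \left(-64\right)^{2} = 4096$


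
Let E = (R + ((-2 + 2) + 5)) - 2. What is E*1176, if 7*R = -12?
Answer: 1512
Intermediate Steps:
R = -12/7 (R = (⅐)*(-12) = -12/7 ≈ -1.7143)
E = 9/7 (E = (-12/7 + ((-2 + 2) + 5)) - 2 = (-12/7 + (0 + 5)) - 2 = (-12/7 + 5) - 2 = 23/7 - 2 = 9/7 ≈ 1.2857)
E*1176 = (9/7)*1176 = 1512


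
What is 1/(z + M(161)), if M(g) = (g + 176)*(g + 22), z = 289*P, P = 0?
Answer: 1/61671 ≈ 1.6215e-5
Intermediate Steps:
z = 0 (z = 289*0 = 0)
M(g) = (22 + g)*(176 + g) (M(g) = (176 + g)*(22 + g) = (22 + g)*(176 + g))
1/(z + M(161)) = 1/(0 + (3872 + 161² + 198*161)) = 1/(0 + (3872 + 25921 + 31878)) = 1/(0 + 61671) = 1/61671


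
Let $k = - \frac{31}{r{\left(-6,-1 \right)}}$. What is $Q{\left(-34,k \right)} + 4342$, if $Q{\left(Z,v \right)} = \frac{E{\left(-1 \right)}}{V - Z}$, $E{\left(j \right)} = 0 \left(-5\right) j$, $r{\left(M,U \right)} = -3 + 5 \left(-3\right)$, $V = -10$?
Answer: $4342$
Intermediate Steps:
$r{\left(M,U \right)} = -18$ ($r{\left(M,U \right)} = -3 - 15 = -18$)
$E{\left(j \right)} = 0$ ($E{\left(j \right)} = 0 j = 0$)
$k = \frac{31}{18}$ ($k = - \frac{31}{-18} = \left(-31\right) \left(- \frac{1}{18}\right) = \frac{31}{18} \approx 1.7222$)
$Q{\left(Z,v \right)} = 0$ ($Q{\left(Z,v \right)} = \frac{0}{-10 - Z} = 0$)
$Q{\left(-34,k \right)} + 4342 = 0 + 4342 = 4342$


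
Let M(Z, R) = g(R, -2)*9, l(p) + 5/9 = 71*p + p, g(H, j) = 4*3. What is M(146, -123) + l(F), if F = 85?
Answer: 56047/9 ≈ 6227.4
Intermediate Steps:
g(H, j) = 12
l(p) = -5/9 + 72*p (l(p) = -5/9 + (71*p + p) = -5/9 + 72*p)
M(Z, R) = 108 (M(Z, R) = 12*9 = 108)
M(146, -123) + l(F) = 108 + (-5/9 + 72*85) = 108 + (-5/9 + 6120) = 108 + 55075/9 = 56047/9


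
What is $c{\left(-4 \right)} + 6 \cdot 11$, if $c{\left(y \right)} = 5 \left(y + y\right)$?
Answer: $26$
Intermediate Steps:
$c{\left(y \right)} = 10 y$ ($c{\left(y \right)} = 5 \cdot 2 y = 10 y$)
$c{\left(-4 \right)} + 6 \cdot 11 = 10 \left(-4\right) + 6 \cdot 11 = -40 + 66 = 26$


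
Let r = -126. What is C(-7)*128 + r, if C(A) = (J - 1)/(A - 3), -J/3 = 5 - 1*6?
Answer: -758/5 ≈ -151.60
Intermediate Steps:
J = 3 (J = -3*(5 - 1*6) = -3*(5 - 6) = -3*(-1) = 3)
C(A) = 2/(-3 + A) (C(A) = (3 - 1)/(A - 3) = 2/(-3 + A))
C(-7)*128 + r = (2/(-3 - 7))*128 - 126 = (2/(-10))*128 - 126 = (2*(-⅒))*128 - 126 = -⅕*128 - 126 = -128/5 - 126 = -758/5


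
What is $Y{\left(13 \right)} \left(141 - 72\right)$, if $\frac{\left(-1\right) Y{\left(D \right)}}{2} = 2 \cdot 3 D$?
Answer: $-10764$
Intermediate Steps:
$Y{\left(D \right)} = - 12 D$ ($Y{\left(D \right)} = - 2 \cdot 2 \cdot 3 D = - 2 \cdot 6 D = - 12 D$)
$Y{\left(13 \right)} \left(141 - 72\right) = \left(-12\right) 13 \left(141 - 72\right) = \left(-156\right) 69 = -10764$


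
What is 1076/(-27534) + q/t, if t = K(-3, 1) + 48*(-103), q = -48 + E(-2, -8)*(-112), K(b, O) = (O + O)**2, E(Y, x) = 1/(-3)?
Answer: -48286/1307865 ≈ -0.036920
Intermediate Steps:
E(Y, x) = -1/3
K(b, O) = 4*O**2 (K(b, O) = (2*O)**2 = 4*O**2)
q = -32/3 (q = -48 - 1/3*(-112) = -48 + 112/3 = -32/3 ≈ -10.667)
t = -4940 (t = 4*1**2 + 48*(-103) = 4*1 - 4944 = 4 - 4944 = -4940)
1076/(-27534) + q/t = 1076/(-27534) - 32/3/(-4940) = 1076*(-1/27534) - 32/3*(-1/4940) = -538/13767 + 8/3705 = -48286/1307865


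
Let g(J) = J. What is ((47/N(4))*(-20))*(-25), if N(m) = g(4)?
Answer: 5875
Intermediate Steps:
N(m) = 4
((47/N(4))*(-20))*(-25) = ((47/4)*(-20))*(-25) = -235*(-25) = 5875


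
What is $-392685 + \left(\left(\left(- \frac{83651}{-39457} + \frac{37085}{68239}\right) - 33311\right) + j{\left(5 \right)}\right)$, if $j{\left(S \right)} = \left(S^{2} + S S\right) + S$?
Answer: $- \frac{1146841621607409}{2692506223} \approx -4.2594 \cdot 10^{5}$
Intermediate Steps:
$j{\left(S \right)} = S + 2 S^{2}$ ($j{\left(S \right)} = \left(S^{2} + S^{2}\right) + S = 2 S^{2} + S = S + 2 S^{2}$)
$-392685 + \left(\left(\left(- \frac{83651}{-39457} + \frac{37085}{68239}\right) - 33311\right) + j{\left(5 \right)}\right) = -392685 + \left(\left(\left(- \frac{83651}{-39457} + \frac{37085}{68239}\right) - 33311\right) + 5 \left(1 + 2 \cdot 5\right)\right) = -392685 + \left(\left(\left(\left(-83651\right) \left(- \frac{1}{39457}\right) + 37085 \cdot \frac{1}{68239}\right) - 33311\right) + 5 \left(1 + 10\right)\right) = -392685 + \left(\left(\left(\frac{83651}{39457} + \frac{37085}{68239}\right) - 33311\right) + 5 \cdot 11\right) = -392685 + \left(\left(\frac{7171523434}{2692506223} - 33311\right) + 55\right) = -392685 + \left(- \frac{89682903270919}{2692506223} + 55\right) = -392685 - \frac{89534815428654}{2692506223} = - \frac{1146841621607409}{2692506223}$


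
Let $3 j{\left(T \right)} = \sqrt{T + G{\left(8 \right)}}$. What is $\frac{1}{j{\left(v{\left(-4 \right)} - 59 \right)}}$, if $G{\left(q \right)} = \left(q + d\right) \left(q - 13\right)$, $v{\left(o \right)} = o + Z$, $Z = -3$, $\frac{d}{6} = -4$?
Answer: $\frac{3 \sqrt{14}}{14} \approx 0.80178$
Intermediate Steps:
$d = -24$ ($d = 6 \left(-4\right) = -24$)
$v{\left(o \right)} = -3 + o$ ($v{\left(o \right)} = o - 3 = -3 + o$)
$G{\left(q \right)} = \left(-24 + q\right) \left(-13 + q\right)$ ($G{\left(q \right)} = \left(q - 24\right) \left(q - 13\right) = \left(-24 + q\right) \left(-13 + q\right)$)
$j{\left(T \right)} = \frac{\sqrt{80 + T}}{3}$ ($j{\left(T \right)} = \frac{\sqrt{T + \left(312 + 8^{2} - 296\right)}}{3} = \frac{\sqrt{T + \left(312 + 64 - 296\right)}}{3} = \frac{\sqrt{T + 80}}{3} = \frac{\sqrt{80 + T}}{3}$)
$\frac{1}{j{\left(v{\left(-4 \right)} - 59 \right)}} = \frac{1}{\frac{1}{3} \sqrt{80 - 66}} = \frac{1}{\frac{1}{3} \sqrt{14}} = \frac{3 \sqrt{14}}{14}$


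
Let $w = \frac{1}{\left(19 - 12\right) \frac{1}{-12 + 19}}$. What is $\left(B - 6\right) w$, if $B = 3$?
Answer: $-3$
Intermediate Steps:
$w = 1$ ($w = \frac{1}{7 \cdot \frac{1}{7}} = 1^{-1} = 1$)
$\left(B - 6\right) w = \left(3 - 6\right) 1 = \left(-3\right) 1 = -3$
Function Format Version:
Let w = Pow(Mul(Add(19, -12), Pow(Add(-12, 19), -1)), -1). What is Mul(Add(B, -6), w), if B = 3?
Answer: -3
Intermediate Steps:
w = 1 (w = Pow(Mul(7, Pow(7, -1)), -1) = Pow(Mul(7, Rational(1, 7)), -1) = Pow(1, -1) = 1)
Mul(Add(B, -6), w) = Mul(Add(3, -6), 1) = Mul(-3, 1) = -3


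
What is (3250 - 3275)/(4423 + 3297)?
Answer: -5/1544 ≈ -0.0032383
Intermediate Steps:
(3250 - 3275)/(4423 + 3297) = -25/7720 = -25*1/7720 = -5/1544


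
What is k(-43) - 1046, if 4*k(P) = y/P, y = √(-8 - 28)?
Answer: -1046 - 3*I/86 ≈ -1046.0 - 0.034884*I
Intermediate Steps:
y = 6*I (y = √(-36) = 6*I ≈ 6.0*I)
k(P) = 3*I/(2*P) (k(P) = ((6*I)/P)/4 = (6*I/P)/4 = 3*I/(2*P))
k(-43) - 1046 = (3/2)*I/(-43) - 1046 = (3/2)*I*(-1/43) - 1046 = -3*I/86 - 1046 = -1046 - 3*I/86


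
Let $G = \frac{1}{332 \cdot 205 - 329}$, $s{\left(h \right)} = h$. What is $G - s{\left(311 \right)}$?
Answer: $- \frac{21064340}{67731} \approx -311.0$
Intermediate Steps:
$G = \frac{1}{67731}$ ($G = \frac{1}{68060 - 329} = \frac{1}{67731} \approx 1.4764 \cdot 10^{-5}$)
$G - s{\left(311 \right)} = \frac{1}{67731} - 311 = - \frac{21064340}{67731}$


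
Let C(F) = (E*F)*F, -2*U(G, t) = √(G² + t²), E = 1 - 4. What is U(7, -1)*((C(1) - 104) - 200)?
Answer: 1535*√2/2 ≈ 1085.4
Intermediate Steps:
E = -3
U(G, t) = -√(G² + t²)/2
C(F) = -3*F² (C(F) = (-3*F)*F = -3*F²)
U(7, -1)*((C(1) - 104) - 200) = (-√(7² + (-1)²)/2)*((-3*1² - 104) - 200) = (-√(49 + 1)/2)*((-3*1 - 104) - 200) = (-5*√2/2)*((-3 - 104) - 200) = (-5*√2/2)*(-107 - 200) = -5*√2/2*(-307) = 1535*√2/2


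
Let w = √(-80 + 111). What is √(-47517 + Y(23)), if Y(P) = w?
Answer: √(-47517 + √31) ≈ 217.97*I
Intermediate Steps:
w = √31 ≈ 5.5678
Y(P) = √31
√(-47517 + Y(23)) = √(-47517 + √31)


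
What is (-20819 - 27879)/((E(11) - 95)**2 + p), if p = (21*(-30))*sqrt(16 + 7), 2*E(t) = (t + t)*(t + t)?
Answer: -183554/79857 - 37460*sqrt(23)/558999 ≈ -2.6199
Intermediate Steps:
E(t) = 2*t**2 (E(t) = ((t + t)*(t + t))/2 = ((2*t)*(2*t))/2 = (4*t**2)/2 = 2*t**2)
p = -630*sqrt(23) ≈ -3021.4
(-20819 - 27879)/((E(11) - 95)**2 + p) = (-20819 - 27879)/((2*11**2 - 95)**2 - 630*sqrt(23)) = -48698/((2*121 - 95)**2 - 630*sqrt(23)) = -48698/((242 - 95)**2 - 630*sqrt(23)) = -48698/(147**2 - 630*sqrt(23)) = -48698/(21609 - 630*sqrt(23))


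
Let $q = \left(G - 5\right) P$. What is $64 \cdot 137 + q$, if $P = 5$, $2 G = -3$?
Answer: $\frac{17471}{2} \approx 8735.5$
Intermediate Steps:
$G = - \frac{3}{2}$ ($G = \frac{1}{2} \left(-3\right) = - \frac{3}{2} \approx -1.5$)
$q = - \frac{65}{2}$ ($q = \left(- \frac{3}{2} - 5\right) 5 = \left(- \frac{13}{2}\right) 5 = - \frac{65}{2} \approx -32.5$)
$64 \cdot 137 + q = 64 \cdot 137 - \frac{65}{2} = 8768 - \frac{65}{2} = \frac{17471}{2}$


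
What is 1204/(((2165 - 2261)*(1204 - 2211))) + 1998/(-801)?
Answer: -5338507/2150952 ≈ -2.4819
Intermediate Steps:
1204/(((2165 - 2261)*(1204 - 2211))) + 1998/(-801) = 1204/((-96*(-1007))) + 1998*(-1/801) = 1204/96672 - 222/89 = 1204*(1/96672) - 222/89 = 301/24168 - 222/89 = -5338507/2150952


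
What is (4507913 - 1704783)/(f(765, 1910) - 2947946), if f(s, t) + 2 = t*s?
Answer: -1401565/743399 ≈ -1.8853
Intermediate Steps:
f(s, t) = -2 + s*t (f(s, t) = -2 + t*s = -2 + s*t)
(4507913 - 1704783)/(f(765, 1910) - 2947946) = (4507913 - 1704783)/((-2 + 765*1910) - 2947946) = 2803130/((-2 + 1461150) - 2947946) = 2803130/(1461148 - 2947946) = 2803130/(-1486798) = 2803130*(-1/1486798) = -1401565/743399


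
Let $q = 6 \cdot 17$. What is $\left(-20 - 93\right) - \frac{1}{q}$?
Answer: $- \frac{11527}{102} \approx -113.01$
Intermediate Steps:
$q = 102$
$\left(-20 - 93\right) - \frac{1}{q} = \left(-20 - 93\right) - \frac{1}{102} = -113 - \frac{1}{102} = - \frac{11527}{102}$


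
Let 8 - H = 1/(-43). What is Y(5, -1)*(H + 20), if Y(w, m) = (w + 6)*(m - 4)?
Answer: -66275/43 ≈ -1541.3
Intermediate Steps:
Y(w, m) = (-4 + m)*(6 + w) (Y(w, m) = (6 + w)*(-4 + m) = (-4 + m)*(6 + w))
H = 345/43 (H = 8 - 1/(-43) = 8 - 1*(-1/43) = 8 + 1/43 = 345/43 ≈ 8.0233)
Y(5, -1)*(H + 20) = (-24 - 4*5 + 6*(-1) - 1*5)*(345/43 + 20) = (-24 - 20 - 6 - 5)*(1205/43) = -55*1205/43 = -66275/43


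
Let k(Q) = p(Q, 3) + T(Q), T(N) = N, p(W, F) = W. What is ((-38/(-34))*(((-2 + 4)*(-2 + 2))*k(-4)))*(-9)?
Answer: 0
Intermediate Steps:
k(Q) = 2*Q (k(Q) = Q + Q = 2*Q)
((-38/(-34))*(((-2 + 4)*(-2 + 2))*k(-4)))*(-9) = ((-38/(-34))*(((-2 + 4)*(-2 + 2))*(2*(-4))))*(-9) = ((-38*(-1/34))*((2*0)*(-8)))*(-9) = (19*(0*(-8))/17)*(-9) = ((19/17)*0)*(-9) = 0*(-9) = 0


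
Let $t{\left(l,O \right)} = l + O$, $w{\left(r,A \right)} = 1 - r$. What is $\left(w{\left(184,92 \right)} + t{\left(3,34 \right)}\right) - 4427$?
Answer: $-4573$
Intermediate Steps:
$t{\left(l,O \right)} = O + l$
$\left(w{\left(184,92 \right)} + t{\left(3,34 \right)}\right) - 4427 = \left(\left(1 - 184\right) + \left(34 + 3\right)\right) - 4427 = \left(\left(1 - 184\right) + 37\right) - 4427 = \left(-183 + 37\right) - 4427 = -146 - 4427 = -4573$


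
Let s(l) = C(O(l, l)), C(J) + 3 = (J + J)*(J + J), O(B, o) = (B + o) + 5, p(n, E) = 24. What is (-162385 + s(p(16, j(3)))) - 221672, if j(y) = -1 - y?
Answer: -372824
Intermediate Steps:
O(B, o) = 5 + B + o
C(J) = -3 + 4*J² (C(J) = -3 + (J + J)*(J + J) = -3 + (2*J)*(2*J) = -3 + 4*J²)
s(l) = -3 + 4*(5 + 2*l)² (s(l) = -3 + 4*(5 + l + l)² = -3 + 4*(5 + 2*l)²)
(-162385 + s(p(16, j(3)))) - 221672 = (-162385 + (-3 + 4*(5 + 2*24)²)) - 221672 = (-162385 + (-3 + 4*(5 + 48)²)) - 221672 = (-162385 + (-3 + 4*53²)) - 221672 = (-162385 + (-3 + 4*2809)) - 221672 = (-162385 + (-3 + 11236)) - 221672 = (-162385 + 11233) - 221672 = -151152 - 221672 = -372824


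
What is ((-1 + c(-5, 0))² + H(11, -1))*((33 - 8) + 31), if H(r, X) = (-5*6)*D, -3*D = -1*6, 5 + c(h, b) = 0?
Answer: -1344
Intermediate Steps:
c(h, b) = -5 (c(h, b) = -5 + 0 = -5)
D = 2 (D = -(-1)*6/3 = -⅓*(-6) = 2)
H(r, X) = -60 (H(r, X) = -5*6*2 = -30*2 = -60)
((-1 + c(-5, 0))² + H(11, -1))*((33 - 8) + 31) = ((-1 - 5)² - 60)*((33 - 8) + 31) = ((-6)² - 60)*(25 + 31) = (36 - 60)*56 = -24*56 = -1344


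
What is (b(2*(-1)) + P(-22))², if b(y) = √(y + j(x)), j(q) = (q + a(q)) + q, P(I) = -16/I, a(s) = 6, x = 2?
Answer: 1032/121 + 32*√2/11 ≈ 12.643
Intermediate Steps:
j(q) = 6 + 2*q (j(q) = (q + 6) + q = (6 + q) + q = 6 + 2*q)
b(y) = √(10 + y) (b(y) = √(y + (6 + 2*2)) = √(y + (6 + 4)) = √(y + 10) = √(10 + y))
(b(2*(-1)) + P(-22))² = (√(10 + 2*(-1)) - 16/(-22))² = (√(10 - 2) - 16*(-1/22))² = (√8 + 8/11)² = (2*√2 + 8/11)² = (8/11 + 2*√2)²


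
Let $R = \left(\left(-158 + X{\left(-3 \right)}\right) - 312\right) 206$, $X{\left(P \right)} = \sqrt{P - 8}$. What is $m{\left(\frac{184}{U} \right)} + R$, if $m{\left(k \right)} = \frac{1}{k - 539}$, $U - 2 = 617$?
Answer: $- \frac{32285307359}{333457} + 206 i \sqrt{11} \approx -96820.0 + 683.22 i$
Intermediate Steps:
$U = 619$ ($U = 2 + 617 = 619$)
$X{\left(P \right)} = \sqrt{-8 + P}$
$R = -96820 + 206 i \sqrt{11}$ ($R = \left(\left(-158 + \sqrt{-8 - 3}\right) - 312\right) 206 = \left(\left(-158 + \sqrt{-11}\right) - 312\right) 206 = \left(\left(-158 + i \sqrt{11}\right) - 312\right) 206 = \left(-470 + i \sqrt{11}\right) 206 = -96820 + 206 i \sqrt{11} \approx -96820.0 + 683.22 i$)
$m{\left(k \right)} = \frac{1}{-539 + k}$
$m{\left(\frac{184}{U} \right)} + R = \frac{1}{-539 + \frac{184}{619}} - \left(96820 - 206 i \sqrt{11}\right) = \frac{1}{- \frac{333457}{619}} - \left(96820 - 206 i \sqrt{11}\right) = - \frac{619}{333457} - \left(96820 - 206 i \sqrt{11}\right) = - \frac{32285307359}{333457} + 206 i \sqrt{11}$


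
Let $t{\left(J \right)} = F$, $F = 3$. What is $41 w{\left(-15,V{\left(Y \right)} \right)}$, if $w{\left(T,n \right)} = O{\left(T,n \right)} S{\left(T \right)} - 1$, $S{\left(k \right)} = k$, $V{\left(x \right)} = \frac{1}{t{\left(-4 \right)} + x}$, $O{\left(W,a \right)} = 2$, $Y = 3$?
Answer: $-1271$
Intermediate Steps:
$t{\left(J \right)} = 3$
$V{\left(x \right)} = \frac{1}{3 + x}$
$w{\left(T,n \right)} = -1 + 2 T$ ($w{\left(T,n \right)} = 2 T - 1 = -1 + 2 T$)
$41 w{\left(-15,V{\left(Y \right)} \right)} = 41 \left(-1 + 2 \left(-15\right)\right) = 41 \left(-1 - 30\right) = 41 \left(-31\right) = -1271$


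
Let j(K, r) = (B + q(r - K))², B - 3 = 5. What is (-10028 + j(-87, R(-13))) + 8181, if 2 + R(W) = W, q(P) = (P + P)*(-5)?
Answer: 505097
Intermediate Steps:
B = 8 (B = 3 + 5 = 8)
q(P) = -10*P (q(P) = (2*P)*(-5) = -10*P)
R(W) = -2 + W
j(K, r) = (8 - 10*r + 10*K)² (j(K, r) = (8 - 10*(r - K))² = (8 + (-10*r + 10*K))² = (8 - 10*r + 10*K)²)
(-10028 + j(-87, R(-13))) + 8181 = (-10028 + 4*(-4 - 5*(-87) + 5*(-2 - 13))²) + 8181 = (-10028 + 4*(-4 + 435 + 5*(-15))²) + 8181 = (-10028 + 4*(-4 + 435 - 75)²) + 8181 = (-10028 + 4*356²) + 8181 = (-10028 + 4*126736) + 8181 = (-10028 + 506944) + 8181 = 496916 + 8181 = 505097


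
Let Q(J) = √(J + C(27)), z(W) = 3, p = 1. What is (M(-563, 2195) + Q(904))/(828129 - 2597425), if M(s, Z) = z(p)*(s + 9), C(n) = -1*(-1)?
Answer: 831/884648 - √905/1769296 ≈ 0.00092235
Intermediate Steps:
C(n) = 1
Q(J) = √(1 + J) (Q(J) = √(J + 1) = √(1 + J))
M(s, Z) = 27 + 3*s (M(s, Z) = 3*(s + 9) = 3*(9 + s) = 27 + 3*s)
(M(-563, 2195) + Q(904))/(828129 - 2597425) = ((27 + 3*(-563)) + √(1 + 904))/(828129 - 2597425) = ((27 - 1689) + √905)/(-1769296) = (-1662 + √905)*(-1/1769296) = 831/884648 - √905/1769296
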